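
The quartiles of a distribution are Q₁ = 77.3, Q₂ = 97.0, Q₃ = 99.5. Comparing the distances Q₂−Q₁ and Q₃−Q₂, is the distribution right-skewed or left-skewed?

Q₂ − Q₁ = 19.7;  Q₃ − Q₂ = 2.5
Q₂ − Q₁ > Q₃ − Q₂ ⇒ the lower half is more spread out ⇒ left-skewed.

left-skewed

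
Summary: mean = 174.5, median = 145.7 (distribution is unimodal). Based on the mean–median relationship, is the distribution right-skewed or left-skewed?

right-skewed

mean − median = 174.5 − 145.7 = 28.8
mean > median ⇒ the longer tail is on the right ⇒ right-skewed (positively skewed).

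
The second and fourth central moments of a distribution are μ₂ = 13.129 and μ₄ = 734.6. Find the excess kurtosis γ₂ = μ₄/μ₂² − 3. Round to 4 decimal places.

1.2617

μ₂² = 13.129² = 172.37064
μ₄/μ₂² = 734.6 / 172.37064 = 4.26175
γ₂ = 4.26175 − 3 ≈ 1.2617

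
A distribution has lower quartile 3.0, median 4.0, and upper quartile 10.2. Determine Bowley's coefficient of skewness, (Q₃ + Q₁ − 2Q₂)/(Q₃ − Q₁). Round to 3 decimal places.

0.722

numerator: Q₃ + Q₁ − 2Q₂ = 10.2 + 3.0 − 2×4.0 = 5.2000
denominator: Q₃ − Q₁ = 10.2 − 3.0 = 7.2000
Bowley skewness = 5.2000 / 7.2000 ≈ 0.722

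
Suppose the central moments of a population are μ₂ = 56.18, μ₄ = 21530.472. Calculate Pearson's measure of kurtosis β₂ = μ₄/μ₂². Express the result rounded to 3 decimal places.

μ₂² = 56.18² = 3156.19240
μ₄/μ₂² = 21530.472 / 3156.19240 = 6.82166
β₂ ≈ 6.822

6.822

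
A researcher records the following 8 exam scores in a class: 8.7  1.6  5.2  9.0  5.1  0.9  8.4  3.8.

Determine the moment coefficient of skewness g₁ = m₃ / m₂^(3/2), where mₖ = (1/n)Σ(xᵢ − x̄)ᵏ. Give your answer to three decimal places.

x̄ = (8.7 + 1.6 + 5.2 + 9.0 + 5.1 + 0.9 + 8.4 + 3.8) / 8 = 5.3375
deviations (xᵢ − x̄): 3.3625, -3.7375, -0.1375, 3.6625, -0.2375, -4.4375, 3.0625, -1.5375
Σ(xᵢ − x̄)² = 70.1987 ⇒ m₂ = 70.1987/8 = 8.77484
Σ(xᵢ − x̄)³ = -27.3708 ⇒ m₃ = -27.3708/8 = -3.42135
m₂^(3/2) = 8.77484^(1.5) = 25.99316
g₁ = m₃ / m₂^(3/2) = -3.42135 / 25.99316 ≈ -0.132

-0.132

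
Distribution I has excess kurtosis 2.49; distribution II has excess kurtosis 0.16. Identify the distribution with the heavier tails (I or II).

Higher excess kurtosis ⇒ heavier tails relative to the normal distribution.
2.49 vs 0.16: the larger is 2.49, so I has heavier tails.

I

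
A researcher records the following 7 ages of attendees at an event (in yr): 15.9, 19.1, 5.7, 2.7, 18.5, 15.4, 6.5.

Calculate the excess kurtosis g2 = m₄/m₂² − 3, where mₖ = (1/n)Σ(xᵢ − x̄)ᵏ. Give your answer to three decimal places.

-1.656

x̄ = 11.9714
Σ(xᵢ − x̄)² = 275.8543 ⇒ m₂ = 39.40776
Σ(xᵢ − x̄)⁴ = 14607.4816 ⇒ m₄ = 2086.78308
m₂² = 1552.97116
g2 = m₄/m₂² − 3 = 1.34374 − 3 ≈ -1.656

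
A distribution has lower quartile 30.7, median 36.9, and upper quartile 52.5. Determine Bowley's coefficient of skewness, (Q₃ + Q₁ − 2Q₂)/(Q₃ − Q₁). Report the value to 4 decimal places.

0.4312

numerator: Q₃ + Q₁ − 2Q₂ = 52.5 + 30.7 − 2×36.9 = 9.4000
denominator: Q₃ − Q₁ = 52.5 − 30.7 = 21.8000
Bowley skewness = 9.4000 / 21.8000 ≈ 0.4312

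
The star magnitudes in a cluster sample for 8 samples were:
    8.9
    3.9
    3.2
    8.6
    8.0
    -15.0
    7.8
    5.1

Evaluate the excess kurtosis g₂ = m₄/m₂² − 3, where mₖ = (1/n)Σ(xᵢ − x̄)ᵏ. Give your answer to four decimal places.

2.2919

x̄ = 3.8125
Σ(xᵢ − x̄)² = 438.1888 ⇒ m₂ = 54.77359
Σ(xᵢ − x̄)⁴ = 127010.8295 ⇒ m₄ = 15876.35368
m₂² = 3000.14657
g₂ = m₄/m₂² − 3 = 5.29186 − 3 ≈ 2.2919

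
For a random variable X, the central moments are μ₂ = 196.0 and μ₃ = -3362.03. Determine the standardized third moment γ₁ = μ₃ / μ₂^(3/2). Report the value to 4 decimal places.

σ = √μ₂ = √196.0 = 14.00000
σ³ = μ₂^(3/2) = 2744.00000
γ₁ = μ₃/σ³ = -3362.03 / 2744.00000 ≈ -1.2252

-1.2252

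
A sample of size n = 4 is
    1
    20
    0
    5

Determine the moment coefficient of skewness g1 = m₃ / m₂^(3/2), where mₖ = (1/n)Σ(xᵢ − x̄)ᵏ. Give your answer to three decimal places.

0.979

x̄ = (1 + 20 + 0 + 5) / 4 = 6.5000
deviations (xᵢ − x̄): -5.5000, 13.5000, -6.5000, -1.5000
Σ(xᵢ − x̄)² = 257.0000 ⇒ m₂ = 257.0000/4 = 64.25000
Σ(xᵢ − x̄)³ = 2016.0000 ⇒ m₃ = 2016.0000/4 = 504.00000
m₂^(3/2) = 64.25000^(1.5) = 515.00293
g1 = m₃ / m₂^(3/2) = 504.00000 / 515.00293 ≈ 0.979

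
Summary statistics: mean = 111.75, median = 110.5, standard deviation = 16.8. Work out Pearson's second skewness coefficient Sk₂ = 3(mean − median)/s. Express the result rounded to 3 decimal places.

Sk₂ = 3(111.75 − 110.5) / 16.8 = 3 × 1.2500 / 16.8
    = 3.7500 / 16.8 ≈ 0.223

0.223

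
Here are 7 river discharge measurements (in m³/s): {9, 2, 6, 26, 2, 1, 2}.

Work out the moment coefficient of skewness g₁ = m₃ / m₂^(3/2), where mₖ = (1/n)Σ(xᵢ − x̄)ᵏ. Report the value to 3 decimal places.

1.646

x̄ = (9 + 2 + 6 + 26 + 2 + 1 + 2) / 7 = 6.8571
deviations (xᵢ − x̄): 2.1429, -4.8571, -0.8571, 19.1429, -4.8571, -5.8571, -4.8571
Σ(xᵢ − x̄)² = 476.8571 ⇒ m₂ = 476.8571/7 = 68.12245
Σ(xᵢ − x̄)³ = 6479.3878 ⇒ m₃ = 6479.3878/7 = 925.62682
m₂^(3/2) = 68.12245^(1.5) = 562.25766
g₁ = m₃ / m₂^(3/2) = 925.62682 / 562.25766 ≈ 1.646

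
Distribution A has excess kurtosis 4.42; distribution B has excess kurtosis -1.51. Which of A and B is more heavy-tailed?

Higher excess kurtosis ⇒ heavier tails relative to the normal distribution.
4.42 vs -1.51: the larger is 4.42, so A has heavier tails. (A is leptokurtic — heavier-than-normal tails; the other is platykurtic.)

A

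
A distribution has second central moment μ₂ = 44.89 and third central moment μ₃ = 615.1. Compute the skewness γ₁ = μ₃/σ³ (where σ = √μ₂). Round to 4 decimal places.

σ = √μ₂ = √44.89 = 6.70000
σ³ = μ₂^(3/2) = 300.76300
γ₁ = μ₃/σ³ = 615.1 / 300.76300 ≈ 2.0451

2.0451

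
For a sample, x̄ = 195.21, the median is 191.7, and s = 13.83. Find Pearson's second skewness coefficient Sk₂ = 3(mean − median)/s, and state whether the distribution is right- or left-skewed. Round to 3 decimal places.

Sk₂ = 3(195.21 − 191.7) / 13.83 = 3 × 3.5100 / 13.83
    = 10.5300 / 13.83 ≈ 0.761
Sk₂ > 0 ⇒ mean > median ⇒ right-skewed (positive skew).

0.761, right-skewed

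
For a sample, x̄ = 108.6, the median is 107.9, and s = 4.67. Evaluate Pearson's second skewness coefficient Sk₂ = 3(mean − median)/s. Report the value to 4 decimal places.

Sk₂ = 3(108.6 − 107.9) / 4.67 = 3 × 0.7000 / 4.67
    = 2.1000 / 4.67 ≈ 0.4497

0.4497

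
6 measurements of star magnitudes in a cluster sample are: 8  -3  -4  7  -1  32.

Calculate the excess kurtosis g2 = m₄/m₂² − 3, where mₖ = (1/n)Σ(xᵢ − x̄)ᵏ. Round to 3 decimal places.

0.237

x̄ = 6.5000
Σ(xᵢ − x̄)² = 909.5000 ⇒ m₂ = 151.58333
Σ(xᵢ − x̄)⁴ = 446294.3750 ⇒ m₄ = 74382.39583
m₂² = 22977.50694
g2 = m₄/m₂² − 3 = 3.23718 − 3 ≈ 0.237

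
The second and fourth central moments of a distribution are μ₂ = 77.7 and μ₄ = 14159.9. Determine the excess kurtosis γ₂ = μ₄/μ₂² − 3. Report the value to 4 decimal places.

-0.6546

μ₂² = 77.7² = 6037.29000
μ₄/μ₂² = 14159.9 / 6037.29000 = 2.34541
γ₂ = 2.34541 − 3 ≈ -0.6546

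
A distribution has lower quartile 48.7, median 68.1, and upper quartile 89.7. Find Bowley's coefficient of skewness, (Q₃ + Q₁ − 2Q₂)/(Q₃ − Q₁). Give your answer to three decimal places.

numerator: Q₃ + Q₁ − 2Q₂ = 89.7 + 48.7 − 2×68.1 = 2.2000
denominator: Q₃ − Q₁ = 89.7 − 48.7 = 41.0000
Bowley skewness = 2.2000 / 41.0000 ≈ 0.054

0.054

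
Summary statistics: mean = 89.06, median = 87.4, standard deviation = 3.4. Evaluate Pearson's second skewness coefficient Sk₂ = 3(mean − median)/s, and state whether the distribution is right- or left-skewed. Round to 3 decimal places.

1.465, right-skewed

Sk₂ = 3(89.06 − 87.4) / 3.4 = 3 × 1.6600 / 3.4
    = 4.9800 / 3.4 ≈ 1.465
Sk₂ > 0 ⇒ mean > median ⇒ right-skewed (positive skew).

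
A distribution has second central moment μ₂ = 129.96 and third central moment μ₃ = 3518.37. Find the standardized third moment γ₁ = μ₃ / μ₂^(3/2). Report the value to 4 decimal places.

σ = √μ₂ = √129.96 = 11.40000
σ³ = μ₂^(3/2) = 1481.54400
γ₁ = μ₃/σ³ = 3518.37 / 1481.54400 ≈ 2.3748

2.3748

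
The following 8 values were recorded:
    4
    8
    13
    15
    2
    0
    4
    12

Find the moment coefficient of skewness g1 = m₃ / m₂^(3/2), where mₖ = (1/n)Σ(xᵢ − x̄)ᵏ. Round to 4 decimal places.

0.1488

x̄ = (4 + 8 + 13 + 15 + 2 + 0 + 4 + 12) / 8 = 7.2500
deviations (xᵢ − x̄): -3.2500, 0.7500, 5.7500, 7.7500, -5.2500, -7.2500, -3.2500, 4.7500
Σ(xᵢ − x̄)² = 217.5000 ⇒ m₂ = 217.5000/8 = 27.18750
Σ(xᵢ − x̄)³ = 168.7500 ⇒ m₃ = 168.7500/8 = 21.09375
m₂^(3/2) = 27.18750^(1.5) = 141.76007
g1 = m₃ / m₂^(3/2) = 21.09375 / 141.76007 ≈ 0.1488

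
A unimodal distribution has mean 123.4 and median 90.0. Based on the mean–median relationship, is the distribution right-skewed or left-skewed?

mean − median = 123.4 − 90.0 = 33.4
mean > median ⇒ the longer tail is on the right ⇒ right-skewed (positively skewed).

right-skewed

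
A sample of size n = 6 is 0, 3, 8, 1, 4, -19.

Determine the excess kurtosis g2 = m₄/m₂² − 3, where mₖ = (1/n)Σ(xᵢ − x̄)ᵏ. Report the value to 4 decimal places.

0.6502

x̄ = -0.5000
Σ(xᵢ − x̄)² = 449.5000 ⇒ m₂ = 74.91667
Σ(xᵢ − x̄)⁴ = 122920.3750 ⇒ m₄ = 20486.72917
m₂² = 5612.50694
g2 = m₄/m₂² − 3 = 3.65019 − 3 ≈ 0.6502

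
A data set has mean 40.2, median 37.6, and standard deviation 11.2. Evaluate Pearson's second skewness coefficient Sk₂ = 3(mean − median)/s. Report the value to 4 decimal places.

0.6964

Sk₂ = 3(40.2 − 37.6) / 11.2 = 3 × 2.6000 / 11.2
    = 7.8000 / 11.2 ≈ 0.6964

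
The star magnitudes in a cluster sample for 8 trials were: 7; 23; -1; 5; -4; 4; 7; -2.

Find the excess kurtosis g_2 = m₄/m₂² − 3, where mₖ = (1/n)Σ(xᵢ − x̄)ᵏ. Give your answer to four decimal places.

0.7800

x̄ = 4.8750
Σ(xᵢ − x̄)² = 498.8750 ⇒ m₂ = 62.35938
Σ(xᵢ − x̄)⁴ = 117593.2754 ⇒ m₄ = 14699.15942
m₂² = 3888.69165
g_2 = m₄/m₂² − 3 = 3.77998 − 3 ≈ 0.7800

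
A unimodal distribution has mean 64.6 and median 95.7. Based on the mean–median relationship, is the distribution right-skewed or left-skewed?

left-skewed

mean − median = 64.6 − 95.7 = -31.1
mean < median ⇒ the longer tail is on the left ⇒ left-skewed (negatively skewed).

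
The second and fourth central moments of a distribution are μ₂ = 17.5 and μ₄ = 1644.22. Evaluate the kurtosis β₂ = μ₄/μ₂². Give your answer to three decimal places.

μ₂² = 17.5² = 306.25000
μ₄/μ₂² = 1644.22 / 306.25000 = 5.36888
β₂ ≈ 5.369

5.369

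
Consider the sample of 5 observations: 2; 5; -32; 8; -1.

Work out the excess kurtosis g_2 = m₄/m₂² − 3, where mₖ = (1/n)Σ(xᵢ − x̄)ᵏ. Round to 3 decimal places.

0.043

x̄ = -3.6000
Σ(xᵢ − x̄)² = 1053.2000 ⇒ m₂ = 210.64000
Σ(xᵢ − x̄)⁴ = 675144.6560 ⇒ m₄ = 135028.93120
m₂² = 44369.20960
g_2 = m₄/m₂² − 3 = 3.04330 − 3 ≈ 0.043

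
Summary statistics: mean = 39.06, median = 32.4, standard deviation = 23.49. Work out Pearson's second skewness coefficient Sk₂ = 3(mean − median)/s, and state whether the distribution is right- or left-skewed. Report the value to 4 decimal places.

Sk₂ = 3(39.06 − 32.4) / 23.49 = 3 × 6.6600 / 23.49
    = 19.9800 / 23.49 ≈ 0.8506
Sk₂ > 0 ⇒ mean > median ⇒ right-skewed (positive skew).

0.8506, right-skewed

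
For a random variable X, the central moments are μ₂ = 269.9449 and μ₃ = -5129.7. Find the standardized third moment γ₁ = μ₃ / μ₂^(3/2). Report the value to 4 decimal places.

-1.1566

σ = √μ₂ = √269.9449 = 16.43000
σ³ = μ₂^(3/2) = 4435.19471
γ₁ = μ₃/σ³ = -5129.7 / 4435.19471 ≈ -1.1566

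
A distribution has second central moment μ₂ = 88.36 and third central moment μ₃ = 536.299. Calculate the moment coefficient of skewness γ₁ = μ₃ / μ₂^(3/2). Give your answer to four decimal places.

σ = √μ₂ = √88.36 = 9.40000
σ³ = μ₂^(3/2) = 830.58400
γ₁ = μ₃/σ³ = 536.299 / 830.58400 ≈ 0.6457

0.6457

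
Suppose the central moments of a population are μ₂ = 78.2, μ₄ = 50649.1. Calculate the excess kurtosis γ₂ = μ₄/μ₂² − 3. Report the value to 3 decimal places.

5.282

μ₂² = 78.2² = 6115.24000
μ₄/μ₂² = 50649.1 / 6115.24000 = 8.28244
γ₂ = 8.28244 − 3 ≈ 5.282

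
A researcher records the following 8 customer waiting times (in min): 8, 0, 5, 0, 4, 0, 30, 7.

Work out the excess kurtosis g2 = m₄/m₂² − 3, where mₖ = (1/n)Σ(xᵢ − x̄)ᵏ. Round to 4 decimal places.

2.0231

x̄ = 6.7500
Σ(xᵢ − x̄)² = 689.5000 ⇒ m₂ = 86.18750
Σ(xᵢ − x̄)⁴ = 298504.6563 ⇒ m₄ = 37313.08203
m₂² = 7428.28516
g2 = m₄/m₂² − 3 = 5.02311 − 3 ≈ 2.0231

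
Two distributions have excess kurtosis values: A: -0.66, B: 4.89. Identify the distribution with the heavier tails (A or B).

B

Higher excess kurtosis ⇒ heavier tails relative to the normal distribution.
-0.66 vs 4.89: the larger is 4.89, so B has heavier tails. (B is leptokurtic — heavier-than-normal tails; the other is platykurtic.)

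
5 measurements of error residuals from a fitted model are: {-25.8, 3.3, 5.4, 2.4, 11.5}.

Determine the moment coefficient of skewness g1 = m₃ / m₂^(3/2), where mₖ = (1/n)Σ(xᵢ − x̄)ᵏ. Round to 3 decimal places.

x̄ = (-25.8 + 3.3 + 5.4 + 2.4 + 11.5) / 5 = -0.6400
deviations (xᵢ − x̄): -25.1600, 3.9400, 6.0400, 3.0400, 12.1400
Σ(xᵢ − x̄)² = 841.6520 ⇒ m₂ = 841.6520/5 = 168.33040
Σ(xᵢ − x̄)³ = -13828.1294 ⇒ m₃ = -13828.1294/5 = -2765.62589
m₂^(3/2) = 168.33040^(1.5) = 2183.95574
g1 = m₃ / m₂^(3/2) = -2765.62589 / 2183.95574 ≈ -1.266

-1.266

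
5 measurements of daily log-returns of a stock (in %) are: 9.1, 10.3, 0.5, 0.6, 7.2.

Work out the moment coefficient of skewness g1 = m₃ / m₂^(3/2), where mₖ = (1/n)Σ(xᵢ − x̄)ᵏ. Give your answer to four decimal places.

x̄ = (9.1 + 10.3 + 0.5 + 0.6 + 7.2) / 5 = 5.5400
deviations (xᵢ − x̄): 3.5600, 4.7600, -5.0400, -4.9400, 1.6600
Σ(xᵢ − x̄)² = 87.8920 ⇒ m₂ = 87.8920/5 = 17.57840
Σ(xᵢ − x̄)³ = -91.0354 ⇒ m₃ = -91.0354/5 = -18.20707
m₂^(3/2) = 17.57840^(1.5) = 73.70026
g1 = m₃ / m₂^(3/2) = -18.20707 / 73.70026 ≈ -0.2470

-0.2470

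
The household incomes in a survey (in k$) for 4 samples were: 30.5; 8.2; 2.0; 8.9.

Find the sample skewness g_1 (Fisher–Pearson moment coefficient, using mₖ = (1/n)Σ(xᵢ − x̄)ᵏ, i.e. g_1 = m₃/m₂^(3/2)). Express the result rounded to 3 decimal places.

0.933

x̄ = (30.5 + 8.2 + 2.0 + 8.9) / 4 = 12.4000
deviations (xᵢ − x̄): 18.1000, -4.2000, -10.4000, -3.5000
Σ(xᵢ − x̄)² = 465.6600 ⇒ m₂ = 465.6600/4 = 116.41500
Σ(xᵢ − x̄)³ = 4687.9140 ⇒ m₃ = 4687.9140/4 = 1171.97850
m₂^(3/2) = 116.41500^(1.5) = 1256.06876
g_1 = m₃ / m₂^(3/2) = 1171.97850 / 1256.06876 ≈ 0.933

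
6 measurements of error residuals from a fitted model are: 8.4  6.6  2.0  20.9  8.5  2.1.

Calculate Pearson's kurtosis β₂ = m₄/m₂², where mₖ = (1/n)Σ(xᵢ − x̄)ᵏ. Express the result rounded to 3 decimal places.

x̄ = 8.0833
Σ(xᵢ − x̄)² = 239.5483 ⇒ m₂ = 39.92472
Σ(xᵢ − x̄)⁴ = 29639.6843 ⇒ m₄ = 4939.94738
m₂² = 1593.98344
β₂ = m₄/m₂² = 4939.94738 / 1593.98344 ≈ 3.099

3.099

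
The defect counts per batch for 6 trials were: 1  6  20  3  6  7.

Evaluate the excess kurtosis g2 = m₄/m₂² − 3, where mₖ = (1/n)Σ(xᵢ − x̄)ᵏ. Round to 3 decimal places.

x̄ = 7.1667
Σ(xᵢ − x̄)² = 222.8333 ⇒ m₂ = 37.13889
Σ(xᵢ − x̄)⁴ = 28875.4861 ⇒ m₄ = 4812.58102
m₂² = 1379.29707
g2 = m₄/m₂² − 3 = 3.48915 − 3 ≈ 0.489

0.489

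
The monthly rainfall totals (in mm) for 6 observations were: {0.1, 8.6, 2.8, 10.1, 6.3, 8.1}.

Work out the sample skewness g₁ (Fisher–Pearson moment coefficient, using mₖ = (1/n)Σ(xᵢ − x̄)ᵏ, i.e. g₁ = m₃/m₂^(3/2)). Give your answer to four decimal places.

-0.5577

x̄ = (0.1 + 8.6 + 2.8 + 10.1 + 6.3 + 8.1) / 6 = 6.0000
deviations (xᵢ − x̄): -5.9000, 2.6000, -3.2000, 4.1000, 0.3000, 2.1000
Σ(xᵢ − x̄)² = 73.1200 ⇒ m₂ = 73.1200/6 = 12.18667
Σ(xᵢ − x̄)³ = -142.3620 ⇒ m₃ = -142.3620/6 = -23.72700
m₂^(3/2) = 12.18667^(1.5) = 42.54293
g₁ = m₃ / m₂^(3/2) = -23.72700 / 42.54293 ≈ -0.5577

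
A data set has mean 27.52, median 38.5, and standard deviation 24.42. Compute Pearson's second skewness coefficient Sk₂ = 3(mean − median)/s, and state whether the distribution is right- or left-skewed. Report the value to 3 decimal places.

Sk₂ = 3(27.52 − 38.5) / 24.42 = 3 × -10.9800 / 24.42
    = -32.9400 / 24.42 ≈ -1.349
Sk₂ < 0 ⇒ mean < median ⇒ left-skewed (negative skew).

-1.349, left-skewed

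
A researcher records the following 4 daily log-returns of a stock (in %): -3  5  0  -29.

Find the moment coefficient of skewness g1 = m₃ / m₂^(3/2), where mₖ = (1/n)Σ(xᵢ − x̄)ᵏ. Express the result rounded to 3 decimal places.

-0.991

x̄ = (-3 + 5 + 0 - 29) / 4 = -6.7500
deviations (xᵢ − x̄): 3.7500, 11.7500, 6.7500, -22.2500
Σ(xᵢ − x̄)² = 692.7500 ⇒ m₂ = 692.7500/4 = 173.18750
Σ(xᵢ − x̄)³ = -9032.6250 ⇒ m₃ = -9032.6250/4 = -2258.15625
m₂^(3/2) = 173.18750^(1.5) = 2279.16000
g1 = m₃ / m₂^(3/2) = -2258.15625 / 2279.16000 ≈ -0.991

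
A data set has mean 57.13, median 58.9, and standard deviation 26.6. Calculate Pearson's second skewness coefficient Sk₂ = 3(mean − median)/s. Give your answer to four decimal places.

-0.1996

Sk₂ = 3(57.13 − 58.9) / 26.6 = 3 × -1.7700 / 26.6
    = -5.3100 / 26.6 ≈ -0.1996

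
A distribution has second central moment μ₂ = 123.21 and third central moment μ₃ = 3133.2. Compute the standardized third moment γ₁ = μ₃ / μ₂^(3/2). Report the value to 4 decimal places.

σ = √μ₂ = √123.21 = 11.10000
σ³ = μ₂^(3/2) = 1367.63100
γ₁ = μ₃/σ³ = 3133.2 / 1367.63100 ≈ 2.2910

2.2910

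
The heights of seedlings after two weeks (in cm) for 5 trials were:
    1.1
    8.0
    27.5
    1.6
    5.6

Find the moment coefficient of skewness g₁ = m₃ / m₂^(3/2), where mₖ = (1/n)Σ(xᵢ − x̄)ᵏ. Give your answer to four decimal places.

x̄ = (1.1 + 8.0 + 27.5 + 1.6 + 5.6) / 5 = 8.7600
deviations (xᵢ − x̄): -7.6600, -0.7600, 18.7400, -7.1600, -3.1600
Σ(xᵢ − x̄)² = 471.6920 ⇒ m₂ = 471.6920/5 = 94.33840
Σ(xᵢ − x̄)³ = 5732.7454 ⇒ m₃ = 5732.7454/5 = 1146.54907
m₂^(3/2) = 94.33840^(1.5) = 916.28960
g₁ = m₃ / m₂^(3/2) = 1146.54907 / 916.28960 ≈ 1.2513

1.2513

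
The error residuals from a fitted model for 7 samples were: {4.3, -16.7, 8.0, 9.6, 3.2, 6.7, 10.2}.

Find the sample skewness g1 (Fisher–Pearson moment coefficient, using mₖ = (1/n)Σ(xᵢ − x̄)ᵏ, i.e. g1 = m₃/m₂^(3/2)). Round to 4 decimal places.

-1.7271

x̄ = (4.3 - 16.7 + 8.0 + 9.6 + 3.2 + 6.7 + 10.2) / 7 = 3.6143
deviations (xᵢ − x̄): 0.6857, -20.3143, 4.3857, 5.9857, -0.4143, 3.0857, 6.5857
Σ(xᵢ − x̄)² = 521.2686 ⇒ m₂ = 521.2686/7 = 74.46694
Σ(xᵢ − x̄)³ = -7769.0171 ⇒ m₃ = -7769.0171/7 = -1109.85959
m₂^(3/2) = 74.46694^(1.5) = 642.60670
g1 = m₃ / m₂^(3/2) = -1109.85959 / 642.60670 ≈ -1.7271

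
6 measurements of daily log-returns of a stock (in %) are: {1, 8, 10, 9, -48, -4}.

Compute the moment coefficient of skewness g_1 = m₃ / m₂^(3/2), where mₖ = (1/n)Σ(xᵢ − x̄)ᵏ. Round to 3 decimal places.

x̄ = (1 + 8 + 10 + 9 - 48 - 4) / 6 = -4.0000
deviations (xᵢ − x̄): 5.0000, 12.0000, 14.0000, 13.0000, -44.0000, 0.0000
Σ(xᵢ − x̄)² = 2470.0000 ⇒ m₂ = 2470.0000/6 = 411.66667
Σ(xᵢ − x̄)³ = -78390.0000 ⇒ m₃ = -78390.0000/6 = -13065.00000
m₂^(3/2) = 411.66667^(1.5) = 8352.53981
g_1 = m₃ / m₂^(3/2) = -13065.00000 / 8352.53981 ≈ -1.564

-1.564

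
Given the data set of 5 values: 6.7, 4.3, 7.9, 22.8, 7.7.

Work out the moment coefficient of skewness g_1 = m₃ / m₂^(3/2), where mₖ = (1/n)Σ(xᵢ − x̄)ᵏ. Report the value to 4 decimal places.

x̄ = (6.7 + 4.3 + 7.9 + 22.8 + 7.7) / 5 = 9.8800
deviations (xᵢ − x̄): -3.1800, -5.5800, -1.9800, 12.9200, -2.1800
Σ(xᵢ − x̄)² = 216.8480 ⇒ m₂ = 216.8480/5 = 43.36960
Σ(xᵢ − x̄)³ = 1932.6679 ⇒ m₃ = 1932.6679/5 = 386.53358
m₂^(3/2) = 43.36960^(1.5) = 285.61310
g_1 = m₃ / m₂^(3/2) = 386.53358 / 285.61310 ≈ 1.3533

1.3533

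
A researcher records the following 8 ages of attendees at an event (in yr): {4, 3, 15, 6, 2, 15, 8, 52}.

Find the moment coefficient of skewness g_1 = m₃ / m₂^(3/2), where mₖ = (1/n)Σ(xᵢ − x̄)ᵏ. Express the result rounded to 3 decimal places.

1.874

x̄ = (4 + 3 + 15 + 6 + 2 + 15 + 8 + 52) / 8 = 13.1250
deviations (xᵢ − x̄): -9.1250, -10.1250, 1.8750, -7.1250, -11.1250, 1.8750, -5.1250, 38.8750
Σ(xᵢ − x̄)² = 1904.8750 ⇒ m₂ = 1904.8750/8 = 238.10938
Σ(xᵢ − x̄)³ = 55092.6563 ⇒ m₃ = 55092.6563/8 = 6886.58203
m₂^(3/2) = 238.10938^(1.5) = 3674.21650
g_1 = m₃ / m₂^(3/2) = 6886.58203 / 3674.21650 ≈ 1.874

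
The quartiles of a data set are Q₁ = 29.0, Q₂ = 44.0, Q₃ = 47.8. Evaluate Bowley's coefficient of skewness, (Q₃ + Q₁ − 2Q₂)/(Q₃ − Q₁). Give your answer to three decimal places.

-0.596

numerator: Q₃ + Q₁ − 2Q₂ = 47.8 + 29.0 − 2×44.0 = -11.2000
denominator: Q₃ − Q₁ = 47.8 − 29.0 = 18.8000
Bowley skewness = -11.2000 / 18.8000 ≈ -0.596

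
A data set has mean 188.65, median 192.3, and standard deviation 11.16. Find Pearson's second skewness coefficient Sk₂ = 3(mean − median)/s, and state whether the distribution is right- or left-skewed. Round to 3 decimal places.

Sk₂ = 3(188.65 − 192.3) / 11.16 = 3 × -3.6500 / 11.16
    = -10.9500 / 11.16 ≈ -0.981
Sk₂ < 0 ⇒ mean < median ⇒ left-skewed (negative skew).

-0.981, left-skewed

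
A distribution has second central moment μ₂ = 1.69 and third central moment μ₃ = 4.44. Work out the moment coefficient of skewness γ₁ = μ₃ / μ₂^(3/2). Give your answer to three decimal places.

σ = √μ₂ = √1.69 = 1.30000
σ³ = μ₂^(3/2) = 2.19700
γ₁ = μ₃/σ³ = 4.44 / 2.19700 ≈ 2.021

2.021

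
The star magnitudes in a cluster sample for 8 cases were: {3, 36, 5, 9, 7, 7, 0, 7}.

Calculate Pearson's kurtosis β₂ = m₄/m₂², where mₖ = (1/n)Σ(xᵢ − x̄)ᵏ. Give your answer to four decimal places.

x̄ = 9.2500
Σ(xᵢ − x̄)² = 873.5000 ⇒ m₂ = 109.18750
Σ(xᵢ − x̄)⁴ = 521279.6563 ⇒ m₄ = 65159.95703
m₂² = 11921.91016
β₂ = m₄/m₂² = 65159.95703 / 11921.91016 ≈ 5.4656

5.4656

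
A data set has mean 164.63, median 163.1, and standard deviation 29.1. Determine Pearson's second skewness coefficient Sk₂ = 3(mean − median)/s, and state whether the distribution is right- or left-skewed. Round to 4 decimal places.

Sk₂ = 3(164.63 − 163.1) / 29.1 = 3 × 1.5300 / 29.1
    = 4.5900 / 29.1 ≈ 0.1577
Sk₂ > 0 ⇒ mean > median ⇒ right-skewed (positive skew).

0.1577, right-skewed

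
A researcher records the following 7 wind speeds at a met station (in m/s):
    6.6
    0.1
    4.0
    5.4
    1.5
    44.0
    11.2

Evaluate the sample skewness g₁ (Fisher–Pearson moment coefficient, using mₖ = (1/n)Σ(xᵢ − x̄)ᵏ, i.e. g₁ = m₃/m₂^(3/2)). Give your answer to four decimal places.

1.8119

x̄ = (6.6 + 0.1 + 4.0 + 5.4 + 1.5 + 44.0 + 11.2) / 7 = 10.4000
deviations (xᵢ − x̄): -3.8000, -10.3000, -6.4000, -5.0000, -8.9000, 33.6000, 0.8000
Σ(xᵢ − x̄)² = 1395.3000 ⇒ m₂ = 1395.3000/7 = 199.32857
Σ(xᵢ − x̄)³ = 35693.8560 ⇒ m₃ = 35693.8560/7 = 5099.12229
m₂^(3/2) = 199.32857^(1.5) = 2814.19593
g₁ = m₃ / m₂^(3/2) = 5099.12229 / 2814.19593 ≈ 1.8119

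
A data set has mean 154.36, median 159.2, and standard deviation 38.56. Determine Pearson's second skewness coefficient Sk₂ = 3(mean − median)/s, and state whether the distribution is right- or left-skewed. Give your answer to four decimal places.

Sk₂ = 3(154.36 − 159.2) / 38.56 = 3 × -4.8400 / 38.56
    = -14.5200 / 38.56 ≈ -0.3766
Sk₂ < 0 ⇒ mean < median ⇒ left-skewed (negative skew).

-0.3766, left-skewed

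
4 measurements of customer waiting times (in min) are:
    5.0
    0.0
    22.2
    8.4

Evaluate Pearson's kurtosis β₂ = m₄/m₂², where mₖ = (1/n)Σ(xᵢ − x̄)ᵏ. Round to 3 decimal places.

2.050

x̄ = 8.9000
Σ(xᵢ − x̄)² = 271.5600 ⇒ m₂ = 67.89000
Σ(xᵢ − x̄)⁴ = 37795.7028 ⇒ m₄ = 9448.92570
m₂² = 4609.05210
β₂ = m₄/m₂² = 9448.92570 / 4609.05210 ≈ 2.050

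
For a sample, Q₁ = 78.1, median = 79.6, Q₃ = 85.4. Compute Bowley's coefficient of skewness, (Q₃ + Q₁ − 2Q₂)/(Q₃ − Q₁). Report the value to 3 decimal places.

0.589

numerator: Q₃ + Q₁ − 2Q₂ = 85.4 + 78.1 − 2×79.6 = 4.3000
denominator: Q₃ − Q₁ = 85.4 − 78.1 = 7.3000
Bowley skewness = 4.3000 / 7.3000 ≈ 0.589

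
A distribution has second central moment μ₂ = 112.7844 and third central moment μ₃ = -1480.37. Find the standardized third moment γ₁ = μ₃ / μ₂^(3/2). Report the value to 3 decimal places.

-1.236

σ = √μ₂ = √112.7844 = 10.62000
σ³ = μ₂^(3/2) = 1197.77033
γ₁ = μ₃/σ³ = -1480.37 / 1197.77033 ≈ -1.236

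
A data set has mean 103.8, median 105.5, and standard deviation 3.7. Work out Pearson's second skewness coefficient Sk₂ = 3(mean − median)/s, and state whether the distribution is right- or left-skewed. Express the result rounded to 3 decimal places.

-1.378, left-skewed

Sk₂ = 3(103.8 − 105.5) / 3.7 = 3 × -1.7000 / 3.7
    = -5.1000 / 3.7 ≈ -1.378
Sk₂ < 0 ⇒ mean < median ⇒ left-skewed (negative skew).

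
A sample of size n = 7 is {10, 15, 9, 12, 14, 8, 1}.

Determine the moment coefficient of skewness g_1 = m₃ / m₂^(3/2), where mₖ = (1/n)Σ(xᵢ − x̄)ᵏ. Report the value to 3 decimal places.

-0.857

x̄ = (10 + 15 + 9 + 12 + 14 + 8 + 1) / 7 = 9.8571
deviations (xᵢ − x̄): 0.1429, 5.1429, -0.8571, 2.1429, 4.1429, -1.8571, -8.8571
Σ(xᵢ − x̄)² = 130.8571 ⇒ m₂ = 130.8571/7 = 18.69388
Σ(xᵢ − x̄)³ = -484.8980 ⇒ m₃ = -484.8980/7 = -69.27114
m₂^(3/2) = 18.69388^(1.5) = 80.82563
g_1 = m₃ / m₂^(3/2) = -69.27114 / 80.82563 ≈ -0.857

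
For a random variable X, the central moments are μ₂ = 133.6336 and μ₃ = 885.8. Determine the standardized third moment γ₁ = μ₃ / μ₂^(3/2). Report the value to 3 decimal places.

σ = √μ₂ = √133.6336 = 11.56000
σ³ = μ₂^(3/2) = 1544.80442
γ₁ = μ₃/σ³ = 885.8 / 1544.80442 ≈ 0.573

0.573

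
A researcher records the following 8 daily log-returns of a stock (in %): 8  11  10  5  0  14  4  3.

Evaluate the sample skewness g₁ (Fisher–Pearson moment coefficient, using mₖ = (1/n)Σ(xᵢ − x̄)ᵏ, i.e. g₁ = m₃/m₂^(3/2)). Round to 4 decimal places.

0.0753

x̄ = (8 + 11 + 10 + 5 + 0 + 14 + 4 + 3) / 8 = 6.8750
deviations (xᵢ − x̄): 1.1250, 4.1250, 3.1250, -1.8750, -6.8750, 7.1250, -2.8750, -3.8750
Σ(xᵢ − x̄)² = 152.8750 ⇒ m₂ = 152.8750/8 = 19.10938
Σ(xᵢ − x̄)³ = 50.3438 ⇒ m₃ = 50.3438/8 = 6.29297
m₂^(3/2) = 19.10938^(1.5) = 83.53524
g₁ = m₃ / m₂^(3/2) = 6.29297 / 83.53524 ≈ 0.0753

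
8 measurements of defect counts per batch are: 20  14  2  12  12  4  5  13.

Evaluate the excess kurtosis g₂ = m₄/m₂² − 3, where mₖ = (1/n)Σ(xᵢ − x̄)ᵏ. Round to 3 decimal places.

-1.042

x̄ = 10.2500
Σ(xᵢ − x̄)² = 257.5000 ⇒ m₂ = 32.18750
Σ(xᵢ − x̄)⁴ = 16228.6563 ⇒ m₄ = 2028.58203
m₂² = 1036.03516
g₂ = m₄/m₂² − 3 = 1.95802 − 3 ≈ -1.042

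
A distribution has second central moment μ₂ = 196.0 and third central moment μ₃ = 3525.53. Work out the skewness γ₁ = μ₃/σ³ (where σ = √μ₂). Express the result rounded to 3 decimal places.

σ = √μ₂ = √196.0 = 14.00000
σ³ = μ₂^(3/2) = 2744.00000
γ₁ = μ₃/σ³ = 3525.53 / 2744.00000 ≈ 1.285

1.285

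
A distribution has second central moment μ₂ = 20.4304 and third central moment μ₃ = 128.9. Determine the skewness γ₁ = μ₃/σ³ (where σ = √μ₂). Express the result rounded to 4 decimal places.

σ = √μ₂ = √20.4304 = 4.52000
σ³ = μ₂^(3/2) = 92.34541
γ₁ = μ₃/σ³ = 128.9 / 92.34541 ≈ 1.3958

1.3958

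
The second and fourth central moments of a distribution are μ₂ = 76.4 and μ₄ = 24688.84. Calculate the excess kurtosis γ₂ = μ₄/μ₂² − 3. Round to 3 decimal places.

1.230

μ₂² = 76.4² = 5836.96000
μ₄/μ₂² = 24688.84 / 5836.96000 = 4.22974
γ₂ = 4.22974 − 3 ≈ 1.230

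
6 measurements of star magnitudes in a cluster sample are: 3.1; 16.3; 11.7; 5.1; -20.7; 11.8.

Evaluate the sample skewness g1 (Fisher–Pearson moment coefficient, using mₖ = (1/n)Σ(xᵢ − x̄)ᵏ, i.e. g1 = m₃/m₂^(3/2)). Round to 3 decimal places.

x̄ = (3.1 + 16.3 + 11.7 + 5.1 - 20.7 + 11.8) / 6 = 4.5500
deviations (xᵢ − x̄): -1.4500, 11.7500, 7.1500, 0.5500, -25.2500, 7.2500
Σ(xᵢ − x̄)² = 881.7150 ⇒ m₂ = 881.7150/6 = 146.95250
Σ(xᵢ − x̄)³ = -13732.4970 ⇒ m₃ = -13732.4970/6 = -2288.74950
m₂^(3/2) = 146.95250^(1.5) = 1781.41649
g1 = m₃ / m₂^(3/2) = -2288.74950 / 1781.41649 ≈ -1.285

-1.285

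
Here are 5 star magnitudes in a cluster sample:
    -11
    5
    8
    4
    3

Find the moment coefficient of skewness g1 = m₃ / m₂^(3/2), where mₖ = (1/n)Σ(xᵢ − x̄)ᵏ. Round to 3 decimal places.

-1.253

x̄ = (-11 + 5 + 8 + 4 + 3) / 5 = 1.8000
deviations (xᵢ − x̄): -12.8000, 3.2000, 6.2000, 2.2000, 1.2000
Σ(xᵢ − x̄)² = 218.8000 ⇒ m₂ = 218.8000/5 = 43.76000
Σ(xᵢ − x̄)³ = -1813.6800 ⇒ m₃ = -1813.6800/5 = -362.73600
m₂^(3/2) = 43.76000^(1.5) = 289.47827
g1 = m₃ / m₂^(3/2) = -362.73600 / 289.47827 ≈ -1.253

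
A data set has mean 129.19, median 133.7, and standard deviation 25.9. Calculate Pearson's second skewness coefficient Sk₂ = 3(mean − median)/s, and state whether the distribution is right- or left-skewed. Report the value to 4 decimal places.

Sk₂ = 3(129.19 − 133.7) / 25.9 = 3 × -4.5100 / 25.9
    = -13.5300 / 25.9 ≈ -0.5224
Sk₂ < 0 ⇒ mean < median ⇒ left-skewed (negative skew).

-0.5224, left-skewed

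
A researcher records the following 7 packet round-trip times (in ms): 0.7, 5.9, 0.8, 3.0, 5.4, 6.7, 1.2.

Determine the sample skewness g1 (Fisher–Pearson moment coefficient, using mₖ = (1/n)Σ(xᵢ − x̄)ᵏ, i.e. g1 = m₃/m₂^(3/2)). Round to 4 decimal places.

0.1383

x̄ = (0.7 + 5.9 + 0.8 + 3.0 + 5.4 + 6.7 + 1.2) / 7 = 3.3857
deviations (xᵢ − x̄): -2.6857, 2.5143, -2.5857, -0.3857, 2.0143, 3.3143, -2.1857
Σ(xᵢ − x̄)² = 40.1886 ⇒ m₂ = 40.1886/7 = 5.74122
Σ(xᵢ − x̄)³ = 13.3134 ⇒ m₃ = 13.3134/7 = 1.90191
m₂^(3/2) = 5.74122^(1.5) = 13.75646
g1 = m₃ / m₂^(3/2) = 1.90191 / 13.75646 ≈ 0.1383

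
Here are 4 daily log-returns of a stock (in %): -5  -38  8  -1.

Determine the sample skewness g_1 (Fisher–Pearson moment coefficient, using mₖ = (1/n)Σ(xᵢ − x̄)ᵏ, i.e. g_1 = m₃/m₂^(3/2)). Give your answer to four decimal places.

-0.8981

x̄ = (-5 - 38 + 8 - 1) / 4 = -9.0000
deviations (xᵢ − x̄): 4.0000, -29.0000, 17.0000, 8.0000
Σ(xᵢ − x̄)² = 1210.0000 ⇒ m₂ = 1210.0000/4 = 302.50000
Σ(xᵢ − x̄)³ = -18900.0000 ⇒ m₃ = -18900.0000/4 = -4725.00000
m₂^(3/2) = 302.50000^(1.5) = 5261.23946
g_1 = m₃ / m₂^(3/2) = -4725.00000 / 5261.23946 ≈ -0.8981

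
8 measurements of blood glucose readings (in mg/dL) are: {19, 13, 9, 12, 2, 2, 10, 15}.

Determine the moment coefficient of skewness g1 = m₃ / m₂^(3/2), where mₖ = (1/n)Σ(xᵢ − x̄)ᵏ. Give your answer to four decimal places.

-0.2337

x̄ = (19 + 13 + 9 + 12 + 2 + 2 + 10 + 15) / 8 = 10.2500
deviations (xᵢ − x̄): 8.7500, 2.7500, -1.2500, 1.7500, -8.2500, -8.2500, -0.2500, 4.7500
Σ(xᵢ − x̄)² = 247.5000 ⇒ m₂ = 247.5000/8 = 30.93750
Σ(xᵢ − x̄)³ = -321.7500 ⇒ m₃ = -321.7500/8 = -40.21875
m₂^(3/2) = 30.93750^(1.5) = 172.07898
g1 = m₃ / m₂^(3/2) = -40.21875 / 172.07898 ≈ -0.2337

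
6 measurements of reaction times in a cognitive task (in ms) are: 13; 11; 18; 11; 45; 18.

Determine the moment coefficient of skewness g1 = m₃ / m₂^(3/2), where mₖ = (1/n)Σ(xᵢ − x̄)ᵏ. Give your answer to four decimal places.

x̄ = (13 + 11 + 18 + 11 + 45 + 18) / 6 = 19.3333
deviations (xᵢ − x̄): -6.3333, -8.3333, -1.3333, -8.3333, 25.6667, -1.3333
Σ(xᵢ − x̄)² = 841.3333 ⇒ m₂ = 841.3333/6 = 140.22222
Σ(xᵢ − x̄)³ = 15492.4444 ⇒ m₃ = 15492.4444/6 = 2582.07407
m₂^(3/2) = 140.22222^(1.5) = 1660.44796
g1 = m₃ / m₂^(3/2) = 2582.07407 / 1660.44796 ≈ 1.5550

1.5550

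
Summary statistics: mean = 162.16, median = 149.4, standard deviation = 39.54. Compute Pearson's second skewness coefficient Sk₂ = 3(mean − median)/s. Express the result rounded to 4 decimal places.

Sk₂ = 3(162.16 − 149.4) / 39.54 = 3 × 12.7600 / 39.54
    = 38.2800 / 39.54 ≈ 0.9681

0.9681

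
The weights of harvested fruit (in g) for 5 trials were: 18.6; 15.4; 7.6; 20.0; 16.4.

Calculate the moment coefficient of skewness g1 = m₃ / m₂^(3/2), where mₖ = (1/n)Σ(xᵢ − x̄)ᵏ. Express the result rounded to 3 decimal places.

-0.995

x̄ = (18.6 + 15.4 + 7.6 + 20.0 + 16.4) / 5 = 15.6000
deviations (xᵢ − x̄): 3.0000, -0.2000, -8.0000, 4.4000, 0.8000
Σ(xᵢ − x̄)² = 93.0400 ⇒ m₂ = 93.0400/5 = 18.60800
Σ(xᵢ − x̄)³ = -399.3120 ⇒ m₃ = -399.3120/5 = -79.86240
m₂^(3/2) = 18.60800^(1.5) = 80.26931
g1 = m₃ / m₂^(3/2) = -79.86240 / 80.26931 ≈ -0.995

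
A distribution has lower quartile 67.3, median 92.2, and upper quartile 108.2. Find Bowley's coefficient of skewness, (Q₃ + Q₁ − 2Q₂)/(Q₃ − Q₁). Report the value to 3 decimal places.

numerator: Q₃ + Q₁ − 2Q₂ = 108.2 + 67.3 − 2×92.2 = -8.9000
denominator: Q₃ − Q₁ = 108.2 − 67.3 = 40.9000
Bowley skewness = -8.9000 / 40.9000 ≈ -0.218

-0.218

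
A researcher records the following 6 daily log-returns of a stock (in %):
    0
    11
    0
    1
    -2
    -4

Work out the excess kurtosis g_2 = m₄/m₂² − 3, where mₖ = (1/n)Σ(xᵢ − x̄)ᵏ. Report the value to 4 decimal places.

0.4736

x̄ = 1.0000
Σ(xᵢ − x̄)² = 136.0000 ⇒ m₂ = 22.66667
Σ(xᵢ − x̄)⁴ = 10708.0000 ⇒ m₄ = 1784.66667
m₂² = 513.77778
g_2 = m₄/m₂² − 3 = 3.47362 − 3 ≈ 0.4736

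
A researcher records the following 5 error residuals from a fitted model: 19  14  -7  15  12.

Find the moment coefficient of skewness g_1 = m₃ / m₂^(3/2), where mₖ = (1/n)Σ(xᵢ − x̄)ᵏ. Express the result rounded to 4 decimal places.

-1.2597

x̄ = (19 + 14 - 7 + 15 + 12) / 5 = 10.6000
deviations (xᵢ − x̄): 8.4000, 3.4000, -17.6000, 4.4000, 1.4000
Σ(xᵢ − x̄)² = 413.2000 ⇒ m₂ = 413.2000/5 = 82.64000
Σ(xᵢ − x̄)³ = -4731.8400 ⇒ m₃ = -4731.8400/5 = -946.36800
m₂^(3/2) = 82.64000^(1.5) = 751.25169
g_1 = m₃ / m₂^(3/2) = -946.36800 / 751.25169 ≈ -1.2597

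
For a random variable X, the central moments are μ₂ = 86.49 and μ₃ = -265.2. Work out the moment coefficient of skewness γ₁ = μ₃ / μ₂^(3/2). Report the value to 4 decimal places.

-0.3297

σ = √μ₂ = √86.49 = 9.30000
σ³ = μ₂^(3/2) = 804.35700
γ₁ = μ₃/σ³ = -265.2 / 804.35700 ≈ -0.3297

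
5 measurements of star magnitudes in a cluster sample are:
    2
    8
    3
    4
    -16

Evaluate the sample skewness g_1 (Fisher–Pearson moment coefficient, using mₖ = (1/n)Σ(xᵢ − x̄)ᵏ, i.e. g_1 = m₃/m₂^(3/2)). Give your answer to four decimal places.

x̄ = (2 + 8 + 3 + 4 - 16) / 5 = 0.2000
deviations (xᵢ − x̄): 1.8000, 7.8000, 2.8000, 3.8000, -16.2000
Σ(xᵢ − x̄)² = 348.8000 ⇒ m₂ = 348.8000/5 = 69.76000
Σ(xᵢ − x̄)³ = -3694.3200 ⇒ m₃ = -3694.3200/5 = -738.86400
m₂^(3/2) = 69.76000^(1.5) = 582.65263
g_1 = m₃ / m₂^(3/2) = -738.86400 / 582.65263 ≈ -1.2681

-1.2681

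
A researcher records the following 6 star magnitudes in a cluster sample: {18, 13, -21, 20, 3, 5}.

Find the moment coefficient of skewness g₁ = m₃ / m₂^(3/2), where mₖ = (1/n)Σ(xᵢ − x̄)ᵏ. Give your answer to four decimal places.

x̄ = (18 + 13 - 21 + 20 + 3 + 5) / 6 = 6.3333
deviations (xᵢ − x̄): 11.6667, 6.6667, -27.3333, 13.6667, -3.3333, -1.3333
Σ(xᵢ − x̄)² = 1127.3333 ⇒ m₂ = 1127.3333/6 = 187.88889
Σ(xᵢ − x̄)³ = -16023.5556 ⇒ m₃ = -16023.5556/6 = -2670.59259
m₂^(3/2) = 187.88889^(1.5) = 2575.44125
g₁ = m₃ / m₂^(3/2) = -2670.59259 / 2575.44125 ≈ -1.0369

-1.0369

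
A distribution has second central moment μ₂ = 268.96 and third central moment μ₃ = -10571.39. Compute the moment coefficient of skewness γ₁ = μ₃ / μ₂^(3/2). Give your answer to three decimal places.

-2.397

σ = √μ₂ = √268.96 = 16.40000
σ³ = μ₂^(3/2) = 4410.94400
γ₁ = μ₃/σ³ = -10571.39 / 4410.94400 ≈ -2.397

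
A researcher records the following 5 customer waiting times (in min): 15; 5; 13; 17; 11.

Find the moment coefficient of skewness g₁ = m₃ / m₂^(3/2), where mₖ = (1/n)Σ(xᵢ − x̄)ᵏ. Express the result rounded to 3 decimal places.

-0.693

x̄ = (15 + 5 + 13 + 17 + 11) / 5 = 12.2000
deviations (xᵢ − x̄): 2.8000, -7.2000, 0.8000, 4.8000, -1.2000
Σ(xᵢ − x̄)² = 84.8000 ⇒ m₂ = 84.8000/5 = 16.96000
Σ(xᵢ − x̄)³ = -241.9200 ⇒ m₃ = -241.9200/5 = -48.38400
m₂^(3/2) = 16.96000^(1.5) = 69.84555
g₁ = m₃ / m₂^(3/2) = -48.38400 / 69.84555 ≈ -0.693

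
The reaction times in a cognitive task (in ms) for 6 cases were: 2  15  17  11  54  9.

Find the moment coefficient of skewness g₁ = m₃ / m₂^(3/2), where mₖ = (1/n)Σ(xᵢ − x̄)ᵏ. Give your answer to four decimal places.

1.4592

x̄ = (2 + 15 + 17 + 11 + 54 + 9) / 6 = 18.0000
deviations (xᵢ − x̄): -16.0000, -3.0000, -1.0000, -7.0000, 36.0000, -9.0000
Σ(xᵢ − x̄)² = 1692.0000 ⇒ m₂ = 1692.0000/6 = 282.00000
Σ(xᵢ − x̄)³ = 41460.0000 ⇒ m₃ = 41460.0000/6 = 6910.00000
m₂^(3/2) = 282.00000^(1.5) = 4735.58529
g₁ = m₃ / m₂^(3/2) = 6910.00000 / 4735.58529 ≈ 1.4592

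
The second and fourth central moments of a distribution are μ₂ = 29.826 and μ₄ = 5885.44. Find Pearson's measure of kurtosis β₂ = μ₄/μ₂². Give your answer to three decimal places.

6.616

μ₂² = 29.826² = 889.59028
μ₄/μ₂² = 5885.44 / 889.59028 = 6.61590
β₂ ≈ 6.616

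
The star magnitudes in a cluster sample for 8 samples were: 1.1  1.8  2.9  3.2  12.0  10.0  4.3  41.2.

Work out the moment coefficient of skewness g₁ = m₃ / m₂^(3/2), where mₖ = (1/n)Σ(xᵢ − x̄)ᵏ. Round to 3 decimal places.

1.911

x̄ = (1.1 + 1.8 + 2.9 + 3.2 + 12.0 + 10.0 + 4.3 + 41.2) / 8 = 9.5625
deviations (xᵢ − x̄): -8.4625, -7.7625, -6.6625, -6.3625, 2.4375, 0.4375, -5.2625, 31.6375
Σ(xᵢ − x̄)² = 1251.4988 ⇒ m₂ = 1251.4988/8 = 156.43734
Σ(xᵢ − x̄)³ = 29908.7170 ⇒ m₃ = 29908.7170/8 = 3738.58963
m₂^(3/2) = 156.43734^(1.5) = 1956.63875
g₁ = m₃ / m₂^(3/2) = 3738.58963 / 1956.63875 ≈ 1.911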